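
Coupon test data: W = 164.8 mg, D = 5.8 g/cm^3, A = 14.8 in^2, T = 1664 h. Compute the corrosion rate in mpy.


Apply the mpy weight-loss relation: CR = 534 * W / (D * A * T)
Numerator: 534 * 164.8 = 88003.2
Denominator: 5.8 * 14.8 * 1664 = 142837.76
CR = 88003.2 / 142837.76 = 0.61611 mpy

0.61611 mpy


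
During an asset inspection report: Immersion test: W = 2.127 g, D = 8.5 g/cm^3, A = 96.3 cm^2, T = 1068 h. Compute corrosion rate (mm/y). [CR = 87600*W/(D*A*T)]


Apply the mm/y weight-loss relation: CR = 87600 * W / (D * A * T)
Numerator: 87600 * 2.127 = 186325.2
Denominator: 8.5 * 96.3 * 1068 = 874211.4
CR = 186325.2 / 874211.4 = 0.2131 mm/y

0.2131 mm/y


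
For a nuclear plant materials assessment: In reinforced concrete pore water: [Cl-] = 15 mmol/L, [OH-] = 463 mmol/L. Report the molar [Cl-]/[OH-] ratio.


Threshold parameter = [Cl-] / [OH-] (molar basis; both in mmol/L, so units cancel)
Ratio = 15 / 463 = 0.03

0.03


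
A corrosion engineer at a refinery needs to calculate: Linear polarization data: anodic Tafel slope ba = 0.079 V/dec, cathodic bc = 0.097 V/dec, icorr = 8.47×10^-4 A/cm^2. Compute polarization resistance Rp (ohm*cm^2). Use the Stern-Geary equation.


Apply the Stern-Geary equation: Rp = ba*bc / (2.303*icorr*(ba+bc))
ba*bc = 0.079*0.097 = 0.007663
ba+bc = 0.176; 2.303*icorr*(ba+bc) = 2.303*8.47×10^-4*0.176 = 3.4331282×10^-4
Rp = 0.007663 / 3.4331282×10^-4 = 22.3 ohm*cm^2

22.3 ohm*cm^2


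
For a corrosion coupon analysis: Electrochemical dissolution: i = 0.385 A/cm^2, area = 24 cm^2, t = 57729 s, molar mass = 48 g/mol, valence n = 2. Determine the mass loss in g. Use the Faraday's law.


Apply Faraday's law: m = i*A*t*M / (n*F)
Total charge passed Q = i*A*t = 0.385*24*57729 = 533415.96 C
m = Q*M/(n*F) = 533415.96*48/(2*96485) = 132.684 g

132.684 g


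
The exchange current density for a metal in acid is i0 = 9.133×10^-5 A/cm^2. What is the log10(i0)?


i0 = 9.133×10^-5 A/cm^2
log10(i0) = -4.039

-4.039


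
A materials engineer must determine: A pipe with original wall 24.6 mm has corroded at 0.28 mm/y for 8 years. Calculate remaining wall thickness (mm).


Remaining wall = original − CR × time
t = 24.6 − 0.28*8 = 24.6 − 2.24 = 22.36 mm

22.36 mm


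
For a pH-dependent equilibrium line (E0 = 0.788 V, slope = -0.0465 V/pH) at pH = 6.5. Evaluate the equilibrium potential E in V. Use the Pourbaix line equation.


Apply the Pourbaix line equation: E = E0 + slope*pH
E = 0.788 + (-0.0465)*6.5 = 0.788 + (-0.30225) = 0.48575 V
Rounded to 3 decimal places: E = 0.486 V

0.486 V


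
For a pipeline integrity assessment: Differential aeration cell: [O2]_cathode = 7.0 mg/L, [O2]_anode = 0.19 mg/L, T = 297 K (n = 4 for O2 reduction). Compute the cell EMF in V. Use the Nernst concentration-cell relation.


Apply the Nernst concentration-cell relation: E = (RT/nF)*ln(C_cathode/C_anode)
RT/nF = 8.314*297/(4*96485) = 0.00639804 V
ln(7.0/0.19) = 3.60664
E = 0.00639804 * 3.60664 = 0.02308 V

0.02308 V


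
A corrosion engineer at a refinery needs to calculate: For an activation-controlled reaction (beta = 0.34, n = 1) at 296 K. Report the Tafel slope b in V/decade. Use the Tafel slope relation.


Apply the Tafel slope relation: b = 2.303*R*T/(beta*n*F)
Numerator: 2.303 * 8.314 * 296 = 5667.55
Denominator: 0.34 * 1 * 96485 = 32804.9
b = 5667.55 / 32804.9 = 0.173 V/decade

0.173 V/decade


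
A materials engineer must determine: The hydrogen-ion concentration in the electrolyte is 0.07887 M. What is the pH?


pH = −log10[H+]
pH = −log10(0.07887) = 1.1

1.1


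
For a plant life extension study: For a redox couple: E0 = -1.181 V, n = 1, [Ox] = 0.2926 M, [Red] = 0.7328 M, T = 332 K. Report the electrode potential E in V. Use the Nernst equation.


Apply the Nernst equation: E = E0 + (RT/nF)*ln([Ox]/[Red])
Step 1: RT/nF = 8.314*332/(1*96485) = 0.02860805 V
Step 2: [Ox]/[Red] = 0.2926/0.7328 = 0.39929
Step 3: ln(0.39929) = -0.918067
Step 4: correction = 0.02860805 * -0.918067 = -0.0263 V
E = -1.181 + -0.0263 = -1.2073 V

-1.2073 V


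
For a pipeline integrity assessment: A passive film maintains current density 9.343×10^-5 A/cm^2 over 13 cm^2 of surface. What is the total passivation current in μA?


I = i_pass * A, then convert A → μA (×10^6)
I = 9.343×10^-5 * 13 * 10^6 = 1214.59 μA

1214.59 μA


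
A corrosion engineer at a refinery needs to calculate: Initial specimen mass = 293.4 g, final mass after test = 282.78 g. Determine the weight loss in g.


Weight loss = initial − final
WL = 293.4 − 282.78 = 10.62 g

10.62 g


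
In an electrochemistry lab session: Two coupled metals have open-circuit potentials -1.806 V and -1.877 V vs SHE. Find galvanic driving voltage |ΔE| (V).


Driving voltage is the absolute potential difference.
|ΔE| = |-1.806 − (-1.877)| = 0.071 V

0.071 V


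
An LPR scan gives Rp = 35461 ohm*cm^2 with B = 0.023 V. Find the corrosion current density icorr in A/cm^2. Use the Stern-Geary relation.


Apply the Stern-Geary relation: icorr = B / Rp
icorr = 0.023 / 35461 = 6.486×10^-7 A/cm^2

6.486×10^-7 A/cm^2


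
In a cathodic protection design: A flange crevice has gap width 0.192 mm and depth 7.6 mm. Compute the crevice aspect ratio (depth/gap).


Aspect ratio = depth / gap
Ratio = 7.6 / 0.192 = 39.6

39.6


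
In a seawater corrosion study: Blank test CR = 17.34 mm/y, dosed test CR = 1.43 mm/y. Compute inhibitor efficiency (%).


Apply the inhibitor-efficiency definition: IE = (CR_blank − CR_inh)/CR_blank × 100
IE = (17.34 − 1.43) / 17.34 × 100
IE = 15.91 / 17.34 × 100 = 91.8 %

91.8 %


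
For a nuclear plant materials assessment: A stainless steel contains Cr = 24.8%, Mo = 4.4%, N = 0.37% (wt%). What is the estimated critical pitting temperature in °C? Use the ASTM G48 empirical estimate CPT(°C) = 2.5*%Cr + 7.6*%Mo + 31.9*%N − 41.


Apply the ASTM G48 empirical CPT estimate: CPT(°C) = 2.5*%Cr + 7.6*%Mo + 31.9*%N − 41
2.5*24.8 = 62; 7.6*4.4 = 33.44; 31.9*0.37 = 11.803
CPT = 62 + 33.44 + 11.803 − 41 = 66.243 °C
Rounded to 0.1 °C: CPT ≈ 66.2 °C

66.2 °C


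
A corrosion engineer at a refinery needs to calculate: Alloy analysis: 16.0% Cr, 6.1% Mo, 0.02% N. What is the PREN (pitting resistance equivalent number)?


Apply the PREN formula: PREN = Cr + 3.3*Mo + 16*N
PREN = 16.0 + 3.3*6.1 + 16*0.02
PREN = 16.0 + 20.13 + 0.32 = 36.45

36.45


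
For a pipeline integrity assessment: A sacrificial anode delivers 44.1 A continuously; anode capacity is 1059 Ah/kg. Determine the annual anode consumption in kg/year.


Annual consumption = current * hours per year / capacity
Rate = 44.1 * 8760 / 1059 = 364.8 kg/year

364.8 kg/year


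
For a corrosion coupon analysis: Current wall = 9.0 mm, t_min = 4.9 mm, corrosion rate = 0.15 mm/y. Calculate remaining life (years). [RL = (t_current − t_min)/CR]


Apply the remaining-life relation: RL = (t_current − t_min) / CR
RL = (9.0 − 4.9) / 0.15 = 4.1 / 0.15 = 27.3 years

27.3 years


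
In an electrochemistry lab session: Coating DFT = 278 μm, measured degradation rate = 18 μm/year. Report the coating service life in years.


Service life = thickness / degradation rate
Life = 278 / 18 = 15.4 years

15.4 years


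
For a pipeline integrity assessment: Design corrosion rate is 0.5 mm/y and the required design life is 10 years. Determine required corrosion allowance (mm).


Corrosion allowance = CR × design life
CA = 0.5 * 10 = 5.0 mm

5.0 mm


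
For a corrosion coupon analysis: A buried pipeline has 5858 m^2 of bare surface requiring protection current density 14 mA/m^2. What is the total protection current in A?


I = area * current density, then convert mA → A (÷1000)
I = 5858 * 14 / 1000 = 82.01 A

82.01 A


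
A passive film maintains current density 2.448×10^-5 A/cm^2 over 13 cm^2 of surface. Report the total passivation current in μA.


I = i_pass * A, then convert A → μA (×10^6)
I = 2.448×10^-5 * 13 * 10^6 = 318.24 μA

318.24 μA


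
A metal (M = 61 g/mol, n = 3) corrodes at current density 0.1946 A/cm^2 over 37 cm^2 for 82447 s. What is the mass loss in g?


Apply Faraday's law: m = i*A*t*M / (n*F)
Total charge passed Q = i*A*t = 0.1946*37*82447 = 593634.8894 C
m = Q*M/(n*F) = 593634.8894*61/(3*96485) = 125.103 g

125.103 g


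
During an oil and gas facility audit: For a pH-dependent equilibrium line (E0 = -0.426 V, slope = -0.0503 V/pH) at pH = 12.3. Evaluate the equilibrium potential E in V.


Apply the Pourbaix line equation: E = E0 + slope*pH
E = -0.426 + (-0.0503)*12.3 = -0.426 + (-0.61869) = -1.04469 V
Rounded to 3 decimal places: E = -1.045 V

-1.045 V


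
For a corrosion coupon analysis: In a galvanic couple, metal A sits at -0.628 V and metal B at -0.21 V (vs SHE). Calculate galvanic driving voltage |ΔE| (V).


Driving voltage is the absolute potential difference.
|ΔE| = |-0.628 − (-0.21)| = 0.418 V

0.418 V


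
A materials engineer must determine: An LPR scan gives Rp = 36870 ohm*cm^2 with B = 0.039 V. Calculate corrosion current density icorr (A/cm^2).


Apply the Stern-Geary relation: icorr = B / Rp
icorr = 0.039 / 36870 = 1.058×10^-6 A/cm^2

1.058×10^-6 A/cm^2


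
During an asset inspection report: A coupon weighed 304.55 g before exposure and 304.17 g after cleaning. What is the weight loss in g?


Weight loss = initial − final
WL = 304.55 − 304.17 = 0.38 g

0.38 g


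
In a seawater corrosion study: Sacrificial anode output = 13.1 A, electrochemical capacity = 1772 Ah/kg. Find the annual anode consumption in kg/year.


Annual consumption = current * hours per year / capacity
Rate = 13.1 * 8760 / 1772 = 64.8 kg/year

64.8 kg/year


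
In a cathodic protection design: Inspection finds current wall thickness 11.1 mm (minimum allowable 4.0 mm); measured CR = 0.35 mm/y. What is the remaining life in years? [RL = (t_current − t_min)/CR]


Apply the remaining-life relation: RL = (t_current − t_min) / CR
RL = (11.1 − 4.0) / 0.35 = 7.1 / 0.35 = 20.3 years

20.3 years


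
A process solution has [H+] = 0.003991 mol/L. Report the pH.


pH = −log10[H+]
pH = −log10(0.003991) = 2.4

2.4


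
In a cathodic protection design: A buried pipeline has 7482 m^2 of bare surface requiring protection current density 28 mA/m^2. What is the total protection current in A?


I = area * current density, then convert mA → A (÷1000)
I = 7482 * 28 / 1000 = 209.5 A

209.5 A


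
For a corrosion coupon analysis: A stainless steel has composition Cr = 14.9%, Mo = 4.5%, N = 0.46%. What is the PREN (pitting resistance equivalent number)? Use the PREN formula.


Apply the PREN formula: PREN = Cr + 3.3*Mo + 16*N
PREN = 14.9 + 3.3*4.5 + 16*0.46
PREN = 14.9 + 14.85 + 7.36 = 37.11

37.11


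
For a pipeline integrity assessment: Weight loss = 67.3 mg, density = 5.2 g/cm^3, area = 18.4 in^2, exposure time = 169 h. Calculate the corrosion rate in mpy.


Apply the mpy weight-loss relation: CR = 534 * W / (D * A * T)
Numerator: 534 * 67.3 = 35938.2
Denominator: 5.2 * 18.4 * 169 = 16169.92
CR = 35938.2 / 16169.92 = 2.223 mpy

2.223 mpy


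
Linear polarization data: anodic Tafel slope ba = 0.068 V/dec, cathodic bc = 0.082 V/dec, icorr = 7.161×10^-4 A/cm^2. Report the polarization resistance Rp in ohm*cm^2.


Apply the Stern-Geary equation: Rp = ba*bc / (2.303*icorr*(ba+bc))
ba*bc = 0.068*0.082 = 0.005576
ba+bc = 0.15; 2.303*icorr*(ba+bc) = 2.303*7.161×10^-4*0.15 = 2.4737674×10^-4
Rp = 0.005576 / 2.4737674×10^-4 = 22.5 ohm*cm^2

22.5 ohm*cm^2


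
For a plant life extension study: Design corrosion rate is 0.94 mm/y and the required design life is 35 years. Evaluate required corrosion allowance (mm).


Corrosion allowance = CR × design life
CA = 0.94 * 35 = 32.9 mm

32.9 mm


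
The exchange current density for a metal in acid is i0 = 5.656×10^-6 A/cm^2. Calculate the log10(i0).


i0 = 5.656×10^-6 A/cm^2
log10(i0) = -5.247

-5.247


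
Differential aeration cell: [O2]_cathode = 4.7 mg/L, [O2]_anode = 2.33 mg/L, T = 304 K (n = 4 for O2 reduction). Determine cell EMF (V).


Apply the Nernst concentration-cell relation: E = (RT/nF)*ln(C_cathode/C_anode)
RT/nF = 8.314*304/(4*96485) = 0.00654883 V
ln(4.7/2.33) = 0.70169
E = 0.00654883 * 0.70169 = 0.0046 V

0.0046 V


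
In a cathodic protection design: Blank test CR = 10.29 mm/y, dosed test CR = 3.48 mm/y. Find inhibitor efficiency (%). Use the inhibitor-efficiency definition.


Apply the inhibitor-efficiency definition: IE = (CR_blank − CR_inh)/CR_blank × 100
IE = (10.29 − 3.48) / 10.29 × 100
IE = 6.81 / 10.29 × 100 = 66.2 %

66.2 %


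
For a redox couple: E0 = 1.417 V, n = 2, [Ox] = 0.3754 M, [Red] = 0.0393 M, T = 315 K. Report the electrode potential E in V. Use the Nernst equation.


Apply the Nernst equation: E = E0 + (RT/nF)*ln([Ox]/[Red])
Step 1: RT/nF = 8.314*315/(2*96485) = 0.01357159 V
Step 2: [Ox]/[Red] = 0.3754/0.0393 = 9.552163
Step 3: ln(9.552163) = 2.256768
Step 4: correction = 0.01357159 * 2.256768 = 0.031 V
E = 1.417 + 0.031 = 1.448 V

1.448 V


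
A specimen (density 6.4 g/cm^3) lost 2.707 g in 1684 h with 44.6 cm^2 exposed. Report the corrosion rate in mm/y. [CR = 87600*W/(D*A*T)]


Apply the mm/y weight-loss relation: CR = 87600 * W / (D * A * T)
Numerator: 87600 * 2.707 = 237133.2
Denominator: 6.4 * 44.6 * 1684 = 480680.96
CR = 237133.2 / 480680.96 = 0.49333 mm/y

0.49333 mm/y


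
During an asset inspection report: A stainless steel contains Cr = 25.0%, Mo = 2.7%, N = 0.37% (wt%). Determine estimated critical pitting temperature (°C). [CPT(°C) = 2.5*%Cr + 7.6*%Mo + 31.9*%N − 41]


Apply the ASTM G48 empirical CPT estimate: CPT(°C) = 2.5*%Cr + 7.6*%Mo + 31.9*%N − 41
2.5*25.0 = 62.5; 7.6*2.7 = 20.52; 31.9*0.37 = 11.803
CPT = 62.5 + 20.52 + 11.803 − 41 = 53.823 °C
Rounded to 0.1 °C: CPT ≈ 53.8 °C

53.8 °C


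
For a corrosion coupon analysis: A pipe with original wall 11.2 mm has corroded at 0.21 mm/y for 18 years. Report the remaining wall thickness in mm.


Remaining wall = original − CR × time
t = 11.2 − 0.21*18 = 11.2 − 3.78 = 7.42 mm

7.42 mm


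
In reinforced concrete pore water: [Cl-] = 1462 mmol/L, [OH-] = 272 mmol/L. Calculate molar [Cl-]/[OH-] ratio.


Threshold parameter = [Cl-] / [OH-] (molar basis; both in mmol/L, so units cancel)
Ratio = 1462 / 272 = 5.38

5.38


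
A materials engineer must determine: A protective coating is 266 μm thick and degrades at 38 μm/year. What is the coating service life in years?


Service life = thickness / degradation rate
Life = 266 / 38 = 7.0 years

7.0 years


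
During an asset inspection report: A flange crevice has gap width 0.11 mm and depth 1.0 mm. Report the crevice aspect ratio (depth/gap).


Aspect ratio = depth / gap
Ratio = 1.0 / 0.11 = 9.1

9.1


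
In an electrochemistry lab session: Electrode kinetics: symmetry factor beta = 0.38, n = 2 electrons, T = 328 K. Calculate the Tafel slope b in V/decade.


Apply the Tafel slope relation: b = 2.303*R*T/(beta*n*F)
Numerator: 2.303 * 8.314 * 328 = 6280.26
Denominator: 0.38 * 2 * 96485 = 73328.6
b = 6280.26 / 73328.6 = 0.086 V/decade

0.086 V/decade


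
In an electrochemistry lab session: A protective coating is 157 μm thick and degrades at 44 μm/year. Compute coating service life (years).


Service life = thickness / degradation rate
Life = 157 / 44 = 3.6 years

3.6 years


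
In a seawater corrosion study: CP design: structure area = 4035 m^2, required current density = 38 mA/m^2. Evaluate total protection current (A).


I = area * current density, then convert mA → A (÷1000)
I = 4035 * 38 / 1000 = 153.33 A

153.33 A


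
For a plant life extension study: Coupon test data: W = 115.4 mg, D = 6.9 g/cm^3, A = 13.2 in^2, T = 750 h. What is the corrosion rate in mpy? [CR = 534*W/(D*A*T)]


Apply the mpy weight-loss relation: CR = 534 * W / (D * A * T)
Numerator: 534 * 115.4 = 61623.6
Denominator: 6.9 * 13.2 * 750 = 68310.0
CR = 61623.6 / 68310.0 = 0.9021 mpy

0.9021 mpy


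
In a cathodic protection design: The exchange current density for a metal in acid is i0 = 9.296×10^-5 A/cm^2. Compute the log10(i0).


i0 = 9.296×10^-5 A/cm^2
log10(i0) = -4.032

-4.032


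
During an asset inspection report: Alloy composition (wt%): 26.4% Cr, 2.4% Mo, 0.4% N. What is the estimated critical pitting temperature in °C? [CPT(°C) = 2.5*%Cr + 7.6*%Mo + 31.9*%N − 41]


Apply the ASTM G48 empirical CPT estimate: CPT(°C) = 2.5*%Cr + 7.6*%Mo + 31.9*%N − 41
2.5*26.4 = 66; 7.6*2.4 = 18.24; 31.9*0.4 = 12.76
CPT = 66 + 18.24 + 12.76 − 41 = 56 °C
Rounded to 0.1 °C: CPT ≈ 56.0 °C

56.0 °C


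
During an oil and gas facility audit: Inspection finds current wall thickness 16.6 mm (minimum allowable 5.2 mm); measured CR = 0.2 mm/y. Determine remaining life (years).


Apply the remaining-life relation: RL = (t_current − t_min) / CR
RL = (16.6 − 5.2) / 0.2 = 11.4 / 0.2 = 57.0 years

57.0 years


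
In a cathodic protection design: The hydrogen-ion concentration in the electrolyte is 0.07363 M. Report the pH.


pH = −log10[H+]
pH = −log10(0.07363) = 1.13

1.13


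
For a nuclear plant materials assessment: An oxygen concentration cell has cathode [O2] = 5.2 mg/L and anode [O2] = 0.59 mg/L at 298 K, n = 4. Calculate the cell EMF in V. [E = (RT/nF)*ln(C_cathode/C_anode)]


Apply the Nernst concentration-cell relation: E = (RT/nF)*ln(C_cathode/C_anode)
RT/nF = 8.314*298/(4*96485) = 0.00641958 V
ln(5.2/0.59) = 2.17629
E = 0.00641958 * 2.17629 = 0.01397 V

0.01397 V


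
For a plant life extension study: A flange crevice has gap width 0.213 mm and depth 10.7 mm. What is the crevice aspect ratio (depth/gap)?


Aspect ratio = depth / gap
Ratio = 10.7 / 0.213 = 50.2

50.2


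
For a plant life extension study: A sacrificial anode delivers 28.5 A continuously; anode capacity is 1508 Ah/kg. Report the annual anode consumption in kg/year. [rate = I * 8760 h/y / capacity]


Annual consumption = current * hours per year / capacity
Rate = 28.5 * 8760 / 1508 = 165.6 kg/year

165.6 kg/year


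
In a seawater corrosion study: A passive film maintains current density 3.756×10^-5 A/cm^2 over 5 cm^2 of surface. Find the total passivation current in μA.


I = i_pass * A, then convert A → μA (×10^6)
I = 3.756×10^-5 * 5 * 10^6 = 187.8 μA

187.8 μA


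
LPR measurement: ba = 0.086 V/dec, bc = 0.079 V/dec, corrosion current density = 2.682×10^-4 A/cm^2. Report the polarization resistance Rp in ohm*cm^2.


Apply the Stern-Geary equation: Rp = ba*bc / (2.303*icorr*(ba+bc))
ba*bc = 0.086*0.079 = 0.006794
ba+bc = 0.165; 2.303*icorr*(ba+bc) = 2.303*2.682×10^-4*0.165 = 1.0191466×10^-4
Rp = 0.006794 / 1.0191466×10^-4 = 66.66 ohm*cm^2

66.66 ohm*cm^2


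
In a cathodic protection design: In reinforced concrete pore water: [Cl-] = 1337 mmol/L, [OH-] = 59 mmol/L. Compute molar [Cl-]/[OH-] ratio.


Threshold parameter = [Cl-] / [OH-] (molar basis; both in mmol/L, so units cancel)
Ratio = 1337 / 59 = 22.66

22.66


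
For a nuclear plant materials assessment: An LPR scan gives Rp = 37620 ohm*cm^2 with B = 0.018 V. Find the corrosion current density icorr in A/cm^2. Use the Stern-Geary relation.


Apply the Stern-Geary relation: icorr = B / Rp
icorr = 0.018 / 37620 = 4.785×10^-7 A/cm^2

4.785×10^-7 A/cm^2


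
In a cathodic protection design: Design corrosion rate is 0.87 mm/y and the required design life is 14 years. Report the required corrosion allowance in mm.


Corrosion allowance = CR × design life
CA = 0.87 * 14 = 12.18 mm

12.18 mm


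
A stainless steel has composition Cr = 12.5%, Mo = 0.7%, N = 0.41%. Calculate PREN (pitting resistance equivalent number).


Apply the PREN formula: PREN = Cr + 3.3*Mo + 16*N
PREN = 12.5 + 3.3*0.7 + 16*0.41
PREN = 12.5 + 2.31 + 6.56 = 21.37

21.37


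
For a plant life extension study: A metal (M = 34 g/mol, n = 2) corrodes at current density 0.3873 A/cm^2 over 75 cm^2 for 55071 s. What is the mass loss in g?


Apply Faraday's law: m = i*A*t*M / (n*F)
Total charge passed Q = i*A*t = 0.3873*75*55071 = 1599674.8725 C
m = Q*M/(n*F) = 1599674.8725*34/(2*96485) = 281.852 g

281.852 g


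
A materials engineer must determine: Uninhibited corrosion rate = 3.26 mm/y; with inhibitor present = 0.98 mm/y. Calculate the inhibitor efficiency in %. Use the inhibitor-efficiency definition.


Apply the inhibitor-efficiency definition: IE = (CR_blank − CR_inh)/CR_blank × 100
IE = (3.26 − 0.98) / 3.26 × 100
IE = 2.28 / 3.26 × 100 = 69.9 %

69.9 %


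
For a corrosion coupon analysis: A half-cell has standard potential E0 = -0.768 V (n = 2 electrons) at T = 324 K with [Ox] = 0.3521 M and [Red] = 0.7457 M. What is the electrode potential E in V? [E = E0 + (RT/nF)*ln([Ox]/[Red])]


Apply the Nernst equation: E = E0 + (RT/nF)*ln([Ox]/[Red])
Step 1: RT/nF = 8.314*324/(2*96485) = 0.01395935 V
Step 2: [Ox]/[Red] = 0.3521/0.7457 = 0.472174
Step 3: ln(0.472174) = -0.750408
Step 4: correction = 0.01395935 * -0.750408 = -0.01 V
E = -0.768 + -0.01 = -0.778 V

-0.778 V


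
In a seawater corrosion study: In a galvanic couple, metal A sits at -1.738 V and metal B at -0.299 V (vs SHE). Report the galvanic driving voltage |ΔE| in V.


Driving voltage is the absolute potential difference.
|ΔE| = |-1.738 − (-0.299)| = 1.439 V

1.439 V


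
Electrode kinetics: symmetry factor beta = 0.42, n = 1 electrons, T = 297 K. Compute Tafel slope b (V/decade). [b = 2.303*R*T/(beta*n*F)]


Apply the Tafel slope relation: b = 2.303*R*T/(beta*n*F)
Numerator: 2.303 * 8.314 * 297 = 5686.7
Denominator: 0.42 * 1 * 96485 = 40523.7
b = 5686.7 / 40523.7 = 0.14 V/decade

0.14 V/decade


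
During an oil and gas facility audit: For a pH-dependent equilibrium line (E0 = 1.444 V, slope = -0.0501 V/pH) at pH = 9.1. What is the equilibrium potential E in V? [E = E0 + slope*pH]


Apply the Pourbaix line equation: E = E0 + slope*pH
E = 1.444 + (-0.0501)*9.1 = 1.444 + (-0.45591) = 0.98809 V
Rounded to 3 decimal places: E = 0.988 V

0.988 V


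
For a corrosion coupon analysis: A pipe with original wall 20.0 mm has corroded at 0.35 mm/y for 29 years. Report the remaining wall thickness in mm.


Remaining wall = original − CR × time
t = 20.0 − 0.35*29 = 20.0 − 10.15 = 9.85 mm

9.85 mm


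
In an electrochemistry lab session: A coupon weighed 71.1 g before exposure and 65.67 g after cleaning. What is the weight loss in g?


Weight loss = initial − final
WL = 71.1 − 65.67 = 5.43 g

5.43 g


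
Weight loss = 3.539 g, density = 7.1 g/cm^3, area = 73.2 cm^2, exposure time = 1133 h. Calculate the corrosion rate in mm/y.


Apply the mm/y weight-loss relation: CR = 87600 * W / (D * A * T)
Numerator: 87600 * 3.539 = 310016.4
Denominator: 7.1 * 73.2 * 1133 = 588842.76
CR = 310016.4 / 588842.76 = 0.526484 mm/y

0.526484 mm/y


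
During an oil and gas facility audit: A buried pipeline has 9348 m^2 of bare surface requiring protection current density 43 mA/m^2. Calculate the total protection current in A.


I = area * current density, then convert mA → A (÷1000)
I = 9348 * 43 / 1000 = 401.96 A

401.96 A


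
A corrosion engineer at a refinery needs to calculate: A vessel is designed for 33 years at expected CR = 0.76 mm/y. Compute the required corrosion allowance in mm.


Corrosion allowance = CR × design life
CA = 0.76 * 33 = 25.08 mm

25.08 mm


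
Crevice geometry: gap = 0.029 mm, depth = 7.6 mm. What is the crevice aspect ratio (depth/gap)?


Aspect ratio = depth / gap
Ratio = 7.6 / 0.029 = 262.1

262.1


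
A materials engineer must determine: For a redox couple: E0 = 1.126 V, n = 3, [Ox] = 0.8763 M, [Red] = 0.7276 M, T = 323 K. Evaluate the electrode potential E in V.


Apply the Nernst equation: E = E0 + (RT/nF)*ln([Ox]/[Red])
Step 1: RT/nF = 8.314*323/(3*96485) = 0.00927751 V
Step 2: [Ox]/[Red] = 0.8763/0.7276 = 1.204371
Step 3: ln(1.204371) = 0.185957
Step 4: correction = 0.00927751 * 0.185957 = 0.002 V
E = 1.126 + 0.002 = 1.128 V

1.128 V


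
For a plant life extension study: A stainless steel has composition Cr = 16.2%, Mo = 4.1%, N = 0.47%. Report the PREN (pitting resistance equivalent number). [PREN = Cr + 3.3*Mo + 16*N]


Apply the PREN formula: PREN = Cr + 3.3*Mo + 16*N
PREN = 16.2 + 3.3*4.1 + 16*0.47
PREN = 16.2 + 13.53 + 7.52 = 37.25

37.25


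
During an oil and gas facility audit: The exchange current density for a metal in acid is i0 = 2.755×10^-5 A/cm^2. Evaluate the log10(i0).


i0 = 2.755×10^-5 A/cm^2
log10(i0) = -4.56

-4.56


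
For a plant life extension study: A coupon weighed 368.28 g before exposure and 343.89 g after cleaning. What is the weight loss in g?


Weight loss = initial − final
WL = 368.28 − 343.89 = 24.39 g

24.39 g


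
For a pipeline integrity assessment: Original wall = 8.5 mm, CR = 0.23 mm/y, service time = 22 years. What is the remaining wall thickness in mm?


Remaining wall = original − CR × time
t = 8.5 − 0.23*22 = 8.5 − 5.06 = 3.44 mm

3.44 mm


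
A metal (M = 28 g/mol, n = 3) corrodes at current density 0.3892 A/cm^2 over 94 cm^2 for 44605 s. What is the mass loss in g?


Apply Faraday's law: m = i*A*t*M / (n*F)
Total charge passed Q = i*A*t = 0.3892*94*44605 = 1631865.004 C
m = Q*M/(n*F) = 1631865.004*28/(3*96485) = 157.85604 g

157.85604 g


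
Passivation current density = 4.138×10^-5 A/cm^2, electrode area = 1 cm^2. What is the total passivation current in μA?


I = i_pass * A, then convert A → μA (×10^6)
I = 4.138×10^-5 * 1 * 10^6 = 41.38 μA

41.38 μA


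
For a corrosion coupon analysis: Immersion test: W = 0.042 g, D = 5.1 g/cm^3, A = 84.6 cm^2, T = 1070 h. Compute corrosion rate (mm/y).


Apply the mm/y weight-loss relation: CR = 87600 * W / (D * A * T)
Numerator: 87600 * 0.042 = 3679.2
Denominator: 5.1 * 84.6 * 1070 = 461662.2
CR = 3679.2 / 461662.2 = 0.007969 mm/y

0.007969 mm/y


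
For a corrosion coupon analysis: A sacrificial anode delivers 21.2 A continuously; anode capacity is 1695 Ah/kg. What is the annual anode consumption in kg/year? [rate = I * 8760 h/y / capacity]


Annual consumption = current * hours per year / capacity
Rate = 21.2 * 8760 / 1695 = 109.6 kg/year

109.6 kg/year


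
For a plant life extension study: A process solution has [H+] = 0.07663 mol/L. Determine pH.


pH = −log10[H+]
pH = −log10(0.07663) = 1.12

1.12


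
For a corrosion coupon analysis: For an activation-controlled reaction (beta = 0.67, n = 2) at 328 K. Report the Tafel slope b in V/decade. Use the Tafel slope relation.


Apply the Tafel slope relation: b = 2.303*R*T/(beta*n*F)
Numerator: 2.303 * 8.314 * 328 = 6280.26
Denominator: 0.67 * 2 * 96485 = 129289.9
b = 6280.26 / 129289.9 = 0.049 V/decade

0.049 V/decade


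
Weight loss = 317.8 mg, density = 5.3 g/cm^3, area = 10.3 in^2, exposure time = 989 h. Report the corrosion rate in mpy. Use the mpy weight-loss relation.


Apply the mpy weight-loss relation: CR = 534 * W / (D * A * T)
Numerator: 534 * 317.8 = 169705.2
Denominator: 5.3 * 10.3 * 989 = 53989.51
CR = 169705.2 / 53989.51 = 3.143 mpy

3.143 mpy


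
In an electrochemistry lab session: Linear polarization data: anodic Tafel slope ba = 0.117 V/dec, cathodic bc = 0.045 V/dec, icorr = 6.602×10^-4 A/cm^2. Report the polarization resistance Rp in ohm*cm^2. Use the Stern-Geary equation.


Apply the Stern-Geary equation: Rp = ba*bc / (2.303*icorr*(ba+bc))
ba*bc = 0.117*0.045 = 0.005265
ba+bc = 0.162; 2.303*icorr*(ba+bc) = 2.303*6.602×10^-4*0.162 = 2.4631138×10^-4
Rp = 0.005265 / 2.4631138×10^-4 = 21.38 ohm*cm^2

21.38 ohm*cm^2


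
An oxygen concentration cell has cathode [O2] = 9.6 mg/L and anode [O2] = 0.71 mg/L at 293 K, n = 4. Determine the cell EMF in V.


Apply the Nernst concentration-cell relation: E = (RT/nF)*ln(C_cathode/C_anode)
RT/nF = 8.314*293/(4*96485) = 0.00631187 V
ln(9.6/0.71) = 2.60425
E = 0.00631187 * 2.60425 = 0.01644 V

0.01644 V


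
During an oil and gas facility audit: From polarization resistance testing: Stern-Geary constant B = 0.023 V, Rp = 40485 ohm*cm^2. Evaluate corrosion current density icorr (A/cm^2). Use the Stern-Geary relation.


Apply the Stern-Geary relation: icorr = B / Rp
icorr = 0.023 / 40485 = 5.681×10^-7 A/cm^2

5.681×10^-7 A/cm^2


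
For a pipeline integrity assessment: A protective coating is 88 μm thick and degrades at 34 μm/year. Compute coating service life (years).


Service life = thickness / degradation rate
Life = 88 / 34 = 2.6 years

2.6 years


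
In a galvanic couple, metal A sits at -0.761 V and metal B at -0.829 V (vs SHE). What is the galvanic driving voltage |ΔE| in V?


Driving voltage is the absolute potential difference.
|ΔE| = |-0.761 − (-0.829)| = 0.068 V

0.068 V


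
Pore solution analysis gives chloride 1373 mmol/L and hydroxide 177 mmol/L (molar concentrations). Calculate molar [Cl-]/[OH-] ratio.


Threshold parameter = [Cl-] / [OH-] (molar basis; both in mmol/L, so units cancel)
Ratio = 1373 / 177 = 7.76

7.76


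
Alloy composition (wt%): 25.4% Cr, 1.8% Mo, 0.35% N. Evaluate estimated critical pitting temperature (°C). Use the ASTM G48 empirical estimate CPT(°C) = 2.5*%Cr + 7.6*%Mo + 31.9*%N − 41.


Apply the ASTM G48 empirical CPT estimate: CPT(°C) = 2.5*%Cr + 7.6*%Mo + 31.9*%N − 41
2.5*25.4 = 63.5; 7.6*1.8 = 13.68; 31.9*0.35 = 11.165
CPT = 63.5 + 13.68 + 11.165 − 41 = 47.345 °C
Rounded to 0.1 °C: CPT ≈ 47.3 °C

47.3 °C


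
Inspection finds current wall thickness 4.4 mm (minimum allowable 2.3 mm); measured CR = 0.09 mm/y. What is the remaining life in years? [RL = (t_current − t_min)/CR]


Apply the remaining-life relation: RL = (t_current − t_min) / CR
RL = (4.4 − 2.3) / 0.09 = 2.1 / 0.09 = 23.3 years

23.3 years


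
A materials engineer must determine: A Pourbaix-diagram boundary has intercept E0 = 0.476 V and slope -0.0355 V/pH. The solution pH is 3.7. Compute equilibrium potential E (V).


Apply the Pourbaix line equation: E = E0 + slope*pH
E = 0.476 + (-0.0355)*3.7 = 0.476 + (-0.13135) = 0.34465 V
Rounded to 4 decimal places: E = 0.3447 V

0.3447 V


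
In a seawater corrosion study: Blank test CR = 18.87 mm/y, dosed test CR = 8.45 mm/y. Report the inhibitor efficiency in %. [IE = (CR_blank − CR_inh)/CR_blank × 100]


Apply the inhibitor-efficiency definition: IE = (CR_blank − CR_inh)/CR_blank × 100
IE = (18.87 − 8.45) / 18.87 × 100
IE = 10.42 / 18.87 × 100 = 55.2 %

55.2 %


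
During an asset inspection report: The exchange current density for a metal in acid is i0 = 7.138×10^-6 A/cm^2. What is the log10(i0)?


i0 = 7.138×10^-6 A/cm^2
log10(i0) = -5.146

-5.146


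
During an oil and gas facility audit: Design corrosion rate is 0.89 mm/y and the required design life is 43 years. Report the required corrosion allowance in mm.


Corrosion allowance = CR × design life
CA = 0.89 * 43 = 38.27 mm

38.27 mm


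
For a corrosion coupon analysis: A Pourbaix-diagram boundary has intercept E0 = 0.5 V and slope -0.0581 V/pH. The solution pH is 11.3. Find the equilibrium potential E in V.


Apply the Pourbaix line equation: E = E0 + slope*pH
E = 0.5 + (-0.0581)*11.3 = 0.5 + (-0.65653) = -0.15653 V
Rounded to 4 decimal places: E = -0.1565 V

-0.1565 V


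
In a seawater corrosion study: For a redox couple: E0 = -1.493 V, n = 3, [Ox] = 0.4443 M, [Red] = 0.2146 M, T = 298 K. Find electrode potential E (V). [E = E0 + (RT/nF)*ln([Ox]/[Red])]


Apply the Nernst equation: E = E0 + (RT/nF)*ln([Ox]/[Red])
Step 1: RT/nF = 8.314*298/(3*96485) = 0.00855944 V
Step 2: [Ox]/[Red] = 0.4443/0.2146 = 2.070363
Step 3: ln(2.070363) = 0.727724
Step 4: correction = 0.00855944 * 0.727724 = 0.006 V
E = -1.493 + 0.006 = -1.487 V

-1.487 V


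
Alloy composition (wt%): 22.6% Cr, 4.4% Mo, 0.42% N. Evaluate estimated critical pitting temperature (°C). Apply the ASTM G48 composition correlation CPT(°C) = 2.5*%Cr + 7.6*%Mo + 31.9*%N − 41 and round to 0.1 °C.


Apply the ASTM G48 empirical CPT estimate: CPT(°C) = 2.5*%Cr + 7.6*%Mo + 31.9*%N − 41
2.5*22.6 = 56.5; 7.6*4.4 = 33.44; 31.9*0.42 = 13.398
CPT = 56.5 + 33.44 + 13.398 − 41 = 62.338 °C
Rounded to 0.1 °C: CPT ≈ 62.3 °C

62.3 °C


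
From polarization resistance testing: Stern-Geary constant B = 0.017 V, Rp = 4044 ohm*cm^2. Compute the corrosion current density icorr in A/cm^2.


Apply the Stern-Geary relation: icorr = B / Rp
icorr = 0.017 / 4044 = 4.204×10^-6 A/cm^2

4.204×10^-6 A/cm^2


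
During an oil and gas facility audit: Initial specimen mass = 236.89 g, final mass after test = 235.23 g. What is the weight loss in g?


Weight loss = initial − final
WL = 236.89 − 235.23 = 1.66 g

1.66 g


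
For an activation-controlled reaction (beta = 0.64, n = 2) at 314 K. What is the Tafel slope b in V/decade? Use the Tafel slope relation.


Apply the Tafel slope relation: b = 2.303*R*T/(beta*n*F)
Numerator: 2.303 * 8.314 * 314 = 6012.2
Denominator: 0.64 * 2 * 96485 = 123500.8
b = 6012.2 / 123500.8 = 0.0487 V/decade

0.0487 V/decade


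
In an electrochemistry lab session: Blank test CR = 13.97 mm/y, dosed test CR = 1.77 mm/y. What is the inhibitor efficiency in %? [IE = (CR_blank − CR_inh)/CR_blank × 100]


Apply the inhibitor-efficiency definition: IE = (CR_blank − CR_inh)/CR_blank × 100
IE = (13.97 − 1.77) / 13.97 × 100
IE = 12.2 / 13.97 × 100 = 87.3 %

87.3 %


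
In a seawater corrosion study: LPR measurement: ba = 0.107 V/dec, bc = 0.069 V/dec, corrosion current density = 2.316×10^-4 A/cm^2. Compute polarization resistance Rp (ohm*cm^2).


Apply the Stern-Geary equation: Rp = ba*bc / (2.303*icorr*(ba+bc))
ba*bc = 0.107*0.069 = 0.007383
ba+bc = 0.176; 2.303*icorr*(ba+bc) = 2.303*2.316×10^-4*0.176 = 9.3873965×10^-5
Rp = 0.007383 / 9.3873965×10^-5 = 78.65 ohm*cm^2

78.65 ohm*cm^2


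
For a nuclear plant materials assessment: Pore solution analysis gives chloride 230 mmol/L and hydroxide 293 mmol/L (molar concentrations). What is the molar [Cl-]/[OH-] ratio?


Threshold parameter = [Cl-] / [OH-] (molar basis; both in mmol/L, so units cancel)
Ratio = 230 / 293 = 0.78

0.78


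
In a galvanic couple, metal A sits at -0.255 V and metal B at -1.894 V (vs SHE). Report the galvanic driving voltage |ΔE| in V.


Driving voltage is the absolute potential difference.
|ΔE| = |-0.255 − (-1.894)| = 1.639 V

1.639 V


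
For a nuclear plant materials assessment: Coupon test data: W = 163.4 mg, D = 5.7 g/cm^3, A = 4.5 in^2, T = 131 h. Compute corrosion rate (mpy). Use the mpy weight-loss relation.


Apply the mpy weight-loss relation: CR = 534 * W / (D * A * T)
Numerator: 534 * 163.4 = 87255.6
Denominator: 5.7 * 4.5 * 131 = 3360.15
CR = 87255.6 / 3360.15 = 25.96777 mpy

25.96777 mpy


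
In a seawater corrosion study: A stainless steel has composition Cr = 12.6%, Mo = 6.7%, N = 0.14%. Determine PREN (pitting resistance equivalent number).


Apply the PREN formula: PREN = Cr + 3.3*Mo + 16*N
PREN = 12.6 + 3.3*6.7 + 16*0.14
PREN = 12.6 + 22.11 + 2.24 = 36.95

36.95


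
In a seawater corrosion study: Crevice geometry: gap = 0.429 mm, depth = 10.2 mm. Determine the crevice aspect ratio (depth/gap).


Aspect ratio = depth / gap
Ratio = 10.2 / 0.429 = 23.8

23.8


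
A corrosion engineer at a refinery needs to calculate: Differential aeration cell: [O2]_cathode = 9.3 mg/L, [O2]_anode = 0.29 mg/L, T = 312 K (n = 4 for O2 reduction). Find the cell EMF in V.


Apply the Nernst concentration-cell relation: E = (RT/nF)*ln(C_cathode/C_anode)
RT/nF = 8.314*312/(4*96485) = 0.00672117 V
ln(9.3/0.29) = 3.46789
E = 0.00672117 * 3.46789 = 0.02331 V

0.02331 V


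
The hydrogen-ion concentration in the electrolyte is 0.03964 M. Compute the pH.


pH = −log10[H+]
pH = −log10(0.03964) = 1.4

1.4


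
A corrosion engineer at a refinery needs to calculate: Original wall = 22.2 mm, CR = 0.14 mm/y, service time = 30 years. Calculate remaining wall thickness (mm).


Remaining wall = original − CR × time
t = 22.2 − 0.14*30 = 22.2 − 4.2 = 18.0 mm

18.0 mm


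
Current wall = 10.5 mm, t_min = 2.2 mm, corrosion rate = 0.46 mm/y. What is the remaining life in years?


Apply the remaining-life relation: RL = (t_current − t_min) / CR
RL = (10.5 − 2.2) / 0.46 = 8.3 / 0.46 = 18.0 years

18.0 years


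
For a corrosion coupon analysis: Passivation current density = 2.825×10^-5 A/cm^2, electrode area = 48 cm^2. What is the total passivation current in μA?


I = i_pass * A, then convert A → μA (×10^6)
I = 2.825×10^-5 * 48 * 10^6 = 1356.0 μA

1356.0 μA


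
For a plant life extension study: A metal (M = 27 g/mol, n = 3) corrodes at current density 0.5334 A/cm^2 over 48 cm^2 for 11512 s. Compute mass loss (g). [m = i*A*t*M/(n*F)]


Apply Faraday's law: m = i*A*t*M / (n*F)
Total charge passed Q = i*A*t = 0.5334*48*11512 = 294744.0384 C
m = Q*M/(n*F) = 294744.0384*27/(3*96485) = 27.49335 g

27.49335 g


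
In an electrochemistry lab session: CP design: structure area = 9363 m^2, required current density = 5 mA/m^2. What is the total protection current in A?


I = area * current density, then convert mA → A (÷1000)
I = 9363 * 5 / 1000 = 46.82 A

46.82 A


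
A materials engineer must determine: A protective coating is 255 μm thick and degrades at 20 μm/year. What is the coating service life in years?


Service life = thickness / degradation rate
Life = 255 / 20 = 12.8 years

12.8 years


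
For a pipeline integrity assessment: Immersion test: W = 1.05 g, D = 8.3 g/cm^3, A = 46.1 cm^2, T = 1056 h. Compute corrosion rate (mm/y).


Apply the mm/y weight-loss relation: CR = 87600 * W / (D * A * T)
Numerator: 87600 * 1.05 = 91980.0
Denominator: 8.3 * 46.1 * 1056 = 404057.28
CR = 91980.0 / 404057.28 = 0.227641 mm/y

0.227641 mm/y


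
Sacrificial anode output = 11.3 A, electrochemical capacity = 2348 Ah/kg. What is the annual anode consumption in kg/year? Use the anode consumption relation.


Annual consumption = current * hours per year / capacity
Rate = 11.3 * 8760 / 2348 = 42.2 kg/year

42.2 kg/year


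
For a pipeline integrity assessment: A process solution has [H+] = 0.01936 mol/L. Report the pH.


pH = −log10[H+]
pH = −log10(0.01936) = 1.71

1.71


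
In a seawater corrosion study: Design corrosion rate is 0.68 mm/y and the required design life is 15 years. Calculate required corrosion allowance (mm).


Corrosion allowance = CR × design life
CA = 0.68 * 15 = 10.2 mm

10.2 mm


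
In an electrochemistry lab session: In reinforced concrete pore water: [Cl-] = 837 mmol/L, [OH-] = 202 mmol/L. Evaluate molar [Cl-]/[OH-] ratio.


Threshold parameter = [Cl-] / [OH-] (molar basis; both in mmol/L, so units cancel)
Ratio = 837 / 202 = 4.14

4.14


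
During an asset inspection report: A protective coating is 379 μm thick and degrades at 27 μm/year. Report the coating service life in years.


Service life = thickness / degradation rate
Life = 379 / 27 = 14.0 years

14.0 years


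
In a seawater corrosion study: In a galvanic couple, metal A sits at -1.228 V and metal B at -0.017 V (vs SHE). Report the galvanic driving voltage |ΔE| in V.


Driving voltage is the absolute potential difference.
|ΔE| = |-1.228 − (-0.017)| = 1.211 V

1.211 V


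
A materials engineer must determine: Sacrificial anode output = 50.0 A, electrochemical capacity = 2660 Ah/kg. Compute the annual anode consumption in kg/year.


Annual consumption = current * hours per year / capacity
Rate = 50.0 * 8760 / 2660 = 164.7 kg/year

164.7 kg/year


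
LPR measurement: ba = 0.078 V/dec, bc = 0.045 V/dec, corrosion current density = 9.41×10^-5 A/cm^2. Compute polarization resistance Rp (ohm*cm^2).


Apply the Stern-Geary equation: Rp = ba*bc / (2.303*icorr*(ba+bc))
ba*bc = 0.078*0.045 = 0.00351
ba+bc = 0.123; 2.303*icorr*(ba+bc) = 2.303*9.41×10^-5*0.123 = 2.6655613×10^-5
Rp = 0.00351 / 2.6655613×10^-5 = 131.7 ohm*cm^2

131.7 ohm*cm^2
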